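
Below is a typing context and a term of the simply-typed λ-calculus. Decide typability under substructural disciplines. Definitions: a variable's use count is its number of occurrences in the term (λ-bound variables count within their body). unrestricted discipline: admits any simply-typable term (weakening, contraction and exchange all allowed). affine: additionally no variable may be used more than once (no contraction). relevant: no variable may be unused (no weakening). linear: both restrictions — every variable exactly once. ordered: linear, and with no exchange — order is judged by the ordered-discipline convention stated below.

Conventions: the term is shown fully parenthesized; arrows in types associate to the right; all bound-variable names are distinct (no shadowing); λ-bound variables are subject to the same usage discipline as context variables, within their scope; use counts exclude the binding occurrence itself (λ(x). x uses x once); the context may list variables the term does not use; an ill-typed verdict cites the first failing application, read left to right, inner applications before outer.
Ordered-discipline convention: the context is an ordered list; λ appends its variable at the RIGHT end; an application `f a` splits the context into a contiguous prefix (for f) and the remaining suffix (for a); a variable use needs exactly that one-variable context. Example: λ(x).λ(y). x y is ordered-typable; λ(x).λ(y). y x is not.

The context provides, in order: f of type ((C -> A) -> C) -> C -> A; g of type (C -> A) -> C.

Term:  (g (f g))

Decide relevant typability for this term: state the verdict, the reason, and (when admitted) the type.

yes — at least one use each (f, g); term : C
variable uses: f ×1, g ×2
order of uses: g, f, g
typing: ✓ — C
summary: ordered ✗ | linear ✗ | affine ✗ | relevant ✓ | unrestricted ✓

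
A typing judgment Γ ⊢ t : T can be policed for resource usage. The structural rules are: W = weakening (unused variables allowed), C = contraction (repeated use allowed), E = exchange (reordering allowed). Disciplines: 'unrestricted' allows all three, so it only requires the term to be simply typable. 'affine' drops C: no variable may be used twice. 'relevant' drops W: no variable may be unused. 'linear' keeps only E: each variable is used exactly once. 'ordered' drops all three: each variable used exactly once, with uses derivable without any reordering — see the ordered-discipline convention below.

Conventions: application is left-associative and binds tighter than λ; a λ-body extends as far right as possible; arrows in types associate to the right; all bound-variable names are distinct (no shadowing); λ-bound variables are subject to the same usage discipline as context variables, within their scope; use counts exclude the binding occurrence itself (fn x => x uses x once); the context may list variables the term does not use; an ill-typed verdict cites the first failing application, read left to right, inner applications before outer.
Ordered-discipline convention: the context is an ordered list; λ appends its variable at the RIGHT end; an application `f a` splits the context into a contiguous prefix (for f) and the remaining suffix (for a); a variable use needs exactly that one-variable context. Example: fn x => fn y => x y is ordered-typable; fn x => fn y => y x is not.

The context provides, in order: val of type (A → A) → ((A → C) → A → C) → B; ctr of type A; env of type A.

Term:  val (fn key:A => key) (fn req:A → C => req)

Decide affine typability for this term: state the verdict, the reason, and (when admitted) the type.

yes — no duplicate uses among val, ctr, env, key, req; term : B
usage: val=1; ctr=0; env=0; key (λ-bound)=1; req (λ-bound)=1
uses in reading order: val, key, req
typing: ✓ — B
summary: ordered ✗; linear ✗; affine ✓; relevant ✗; unrestricted ✓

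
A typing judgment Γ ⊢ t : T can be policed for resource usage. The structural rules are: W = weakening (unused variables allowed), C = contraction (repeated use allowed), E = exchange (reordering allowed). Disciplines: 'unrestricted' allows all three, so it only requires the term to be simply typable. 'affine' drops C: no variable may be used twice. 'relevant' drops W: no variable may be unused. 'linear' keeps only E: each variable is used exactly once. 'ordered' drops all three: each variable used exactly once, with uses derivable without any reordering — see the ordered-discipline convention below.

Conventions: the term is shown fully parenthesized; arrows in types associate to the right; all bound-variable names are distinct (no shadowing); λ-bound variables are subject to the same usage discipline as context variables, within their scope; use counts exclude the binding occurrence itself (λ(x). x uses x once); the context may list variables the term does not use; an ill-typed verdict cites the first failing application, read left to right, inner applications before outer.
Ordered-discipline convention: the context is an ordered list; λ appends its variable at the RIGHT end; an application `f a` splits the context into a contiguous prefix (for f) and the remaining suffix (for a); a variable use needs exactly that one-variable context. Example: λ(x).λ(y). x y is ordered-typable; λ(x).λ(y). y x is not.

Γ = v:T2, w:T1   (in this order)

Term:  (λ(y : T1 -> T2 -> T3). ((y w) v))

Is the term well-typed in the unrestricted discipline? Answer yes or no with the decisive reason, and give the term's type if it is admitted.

yes — typability at (T1 -> T2 -> T3) -> T3 is all that's needed; term : (T1 -> T2 -> T3) -> T3
use counts: v: 1, w: 1, y [bound]: 1
uses in reading order: y, w, v
typing: the term checks, with type (T1 -> T2 -> T3) -> T3
summary: ordered ✗ | linear ✓ | affine ✓ | relevant ✓ | unrestricted ✓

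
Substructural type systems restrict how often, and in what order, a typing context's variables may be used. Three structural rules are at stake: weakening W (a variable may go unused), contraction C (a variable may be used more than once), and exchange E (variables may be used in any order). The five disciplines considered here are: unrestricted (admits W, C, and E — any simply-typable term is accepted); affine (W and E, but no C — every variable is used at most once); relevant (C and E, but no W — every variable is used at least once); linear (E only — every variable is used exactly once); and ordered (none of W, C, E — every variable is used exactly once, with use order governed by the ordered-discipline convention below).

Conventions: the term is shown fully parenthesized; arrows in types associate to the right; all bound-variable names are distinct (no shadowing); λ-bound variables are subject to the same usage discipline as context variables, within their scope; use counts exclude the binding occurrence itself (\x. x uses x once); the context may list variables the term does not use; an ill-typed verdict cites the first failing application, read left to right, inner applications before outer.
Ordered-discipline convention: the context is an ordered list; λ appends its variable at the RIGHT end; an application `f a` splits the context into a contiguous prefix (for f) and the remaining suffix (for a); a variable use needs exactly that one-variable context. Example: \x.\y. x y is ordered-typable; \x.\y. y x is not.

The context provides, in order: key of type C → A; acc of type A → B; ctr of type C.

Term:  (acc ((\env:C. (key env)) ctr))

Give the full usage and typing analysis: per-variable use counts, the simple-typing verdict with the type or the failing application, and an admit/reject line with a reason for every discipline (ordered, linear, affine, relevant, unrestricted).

use counts: key: 1; acc: 1; ctr: 1; env [bound]: 1
left-to-right use order: acc, key, env, ctr
typing: ✓ — B
ordered: ✗ — no contiguous prefix/suffix split fits acc, key, env, ctr
linear: ✓ — each of key, acc, ctr, env used exactly once
affine: ✓ — none of key, acc, ctr, env used more than once
relevant: ✓ — every one of key, acc, ctr, env appears
unrestricted: ✓ — type-checks (B) and nothing is barred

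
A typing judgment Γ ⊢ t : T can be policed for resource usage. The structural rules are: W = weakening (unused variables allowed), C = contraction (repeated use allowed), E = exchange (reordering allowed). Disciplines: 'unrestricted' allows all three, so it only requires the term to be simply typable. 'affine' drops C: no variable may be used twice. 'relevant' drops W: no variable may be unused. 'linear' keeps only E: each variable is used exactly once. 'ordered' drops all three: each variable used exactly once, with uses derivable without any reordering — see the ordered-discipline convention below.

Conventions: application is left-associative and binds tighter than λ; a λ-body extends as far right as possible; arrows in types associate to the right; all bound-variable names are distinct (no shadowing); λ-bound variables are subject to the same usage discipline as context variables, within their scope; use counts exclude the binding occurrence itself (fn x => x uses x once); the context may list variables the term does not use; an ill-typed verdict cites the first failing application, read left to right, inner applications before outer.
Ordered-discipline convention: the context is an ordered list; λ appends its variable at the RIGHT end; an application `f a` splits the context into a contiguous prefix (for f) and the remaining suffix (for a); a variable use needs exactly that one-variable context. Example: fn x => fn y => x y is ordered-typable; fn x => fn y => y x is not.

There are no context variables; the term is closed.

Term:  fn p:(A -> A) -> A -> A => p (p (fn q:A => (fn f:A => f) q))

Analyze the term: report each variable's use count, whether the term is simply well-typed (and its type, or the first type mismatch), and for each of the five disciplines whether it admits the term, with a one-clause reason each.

variable uses: p [bound] ×2; q [bound] ×1; f [bound] ×1
uses in reading order: p, p, f, q
typing: well-typed at ((A -> A) -> A -> A) -> A -> A
ordered: ✗ — repeated use of p ×2
linear: ✗ — repeated use of p ×2
affine: ✗ — repeated use of p ×2
relevant: ✓ — at least one use each (p, q, f)
unrestricted: ✓ — typability at ((A -> A) -> A -> A) -> A -> A is all that's needed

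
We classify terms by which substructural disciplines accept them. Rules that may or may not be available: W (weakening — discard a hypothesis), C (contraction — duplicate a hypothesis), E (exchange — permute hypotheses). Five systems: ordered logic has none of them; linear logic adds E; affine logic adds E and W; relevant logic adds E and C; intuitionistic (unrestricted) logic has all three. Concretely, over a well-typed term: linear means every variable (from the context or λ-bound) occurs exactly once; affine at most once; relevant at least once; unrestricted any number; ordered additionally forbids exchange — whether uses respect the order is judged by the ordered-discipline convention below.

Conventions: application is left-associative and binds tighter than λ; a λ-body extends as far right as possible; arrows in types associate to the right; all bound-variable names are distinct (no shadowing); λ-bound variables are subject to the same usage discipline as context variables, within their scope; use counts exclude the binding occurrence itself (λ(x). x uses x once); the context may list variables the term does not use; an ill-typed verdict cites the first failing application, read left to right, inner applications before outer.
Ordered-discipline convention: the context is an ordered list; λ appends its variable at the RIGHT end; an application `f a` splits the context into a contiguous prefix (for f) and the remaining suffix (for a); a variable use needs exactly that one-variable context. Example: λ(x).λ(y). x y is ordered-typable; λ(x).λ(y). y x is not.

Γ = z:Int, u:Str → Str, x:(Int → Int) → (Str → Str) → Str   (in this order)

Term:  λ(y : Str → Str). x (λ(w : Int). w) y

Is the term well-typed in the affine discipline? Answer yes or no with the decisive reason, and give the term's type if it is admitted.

yes — at most one use each (z, u, x, y, w); term : (Str → Str) → Str
variable uses: z=0, u=0, x=1, y (bound)=1, w (bound)=1
left-to-right use order: x, w, y
typing: well-typed at (Str → Str) → Str
summary: ordered ✗ · linear ✗ · affine ✓ · relevant ✗ · unrestricted ✓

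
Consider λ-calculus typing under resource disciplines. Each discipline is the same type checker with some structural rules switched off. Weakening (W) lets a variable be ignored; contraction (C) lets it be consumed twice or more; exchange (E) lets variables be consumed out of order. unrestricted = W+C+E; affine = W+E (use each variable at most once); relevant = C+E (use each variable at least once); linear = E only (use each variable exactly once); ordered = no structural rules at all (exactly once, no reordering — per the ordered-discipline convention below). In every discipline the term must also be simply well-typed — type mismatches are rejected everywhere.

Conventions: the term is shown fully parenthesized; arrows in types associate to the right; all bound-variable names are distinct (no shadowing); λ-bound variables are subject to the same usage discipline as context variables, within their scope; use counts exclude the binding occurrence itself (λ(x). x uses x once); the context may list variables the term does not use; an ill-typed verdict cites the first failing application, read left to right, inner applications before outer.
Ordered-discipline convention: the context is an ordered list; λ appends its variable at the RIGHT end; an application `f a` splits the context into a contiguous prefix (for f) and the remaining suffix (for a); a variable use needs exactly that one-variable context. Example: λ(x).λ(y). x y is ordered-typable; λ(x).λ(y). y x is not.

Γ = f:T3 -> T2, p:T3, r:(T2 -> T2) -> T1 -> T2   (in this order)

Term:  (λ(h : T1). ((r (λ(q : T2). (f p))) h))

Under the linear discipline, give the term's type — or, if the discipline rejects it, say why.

not well-typed under linear — q never used (weakening)
variable uses: f: 1, p: 1, r: 1, h (λ-bound): 1, q (λ-bound): 0
use order (left to right): r, f, p, h
typing: well-typed — term : T1 -> T2
per-discipline verdicts: ordered ✗; linear ✗; affine ✓; relevant ✗; unrestricted ✓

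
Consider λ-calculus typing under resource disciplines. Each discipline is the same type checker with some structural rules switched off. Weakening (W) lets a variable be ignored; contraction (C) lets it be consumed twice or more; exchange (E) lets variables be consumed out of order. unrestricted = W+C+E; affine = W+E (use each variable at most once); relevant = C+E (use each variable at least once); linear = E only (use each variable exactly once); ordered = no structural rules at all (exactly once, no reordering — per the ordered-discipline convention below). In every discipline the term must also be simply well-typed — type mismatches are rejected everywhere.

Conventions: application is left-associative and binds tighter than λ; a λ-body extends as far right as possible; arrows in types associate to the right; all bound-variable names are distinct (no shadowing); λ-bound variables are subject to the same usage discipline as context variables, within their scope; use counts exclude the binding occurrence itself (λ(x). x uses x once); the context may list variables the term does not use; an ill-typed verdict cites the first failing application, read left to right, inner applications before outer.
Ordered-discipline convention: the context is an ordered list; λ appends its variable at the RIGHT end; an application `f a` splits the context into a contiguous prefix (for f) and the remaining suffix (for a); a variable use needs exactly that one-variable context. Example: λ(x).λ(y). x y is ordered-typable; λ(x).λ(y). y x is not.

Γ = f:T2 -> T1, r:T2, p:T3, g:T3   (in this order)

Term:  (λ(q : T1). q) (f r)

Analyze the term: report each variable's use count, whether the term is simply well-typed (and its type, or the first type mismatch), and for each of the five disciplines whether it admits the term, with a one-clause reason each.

counts: f ×1; r ×1; p ×0; g ×0; q (bound) ×1
use order (left to right): q, f, r
typing: the term checks, with type T1
ordered ✗ (needs weakening: p, g unused)
linear ✗ (needs weakening: p, g unused)
affine ✓ (no duplicate uses among f, r, p, g, q)
relevant ✗ (needs weakening: p, g unused)
unrestricted ✓ (typability at T1 is all that's needed)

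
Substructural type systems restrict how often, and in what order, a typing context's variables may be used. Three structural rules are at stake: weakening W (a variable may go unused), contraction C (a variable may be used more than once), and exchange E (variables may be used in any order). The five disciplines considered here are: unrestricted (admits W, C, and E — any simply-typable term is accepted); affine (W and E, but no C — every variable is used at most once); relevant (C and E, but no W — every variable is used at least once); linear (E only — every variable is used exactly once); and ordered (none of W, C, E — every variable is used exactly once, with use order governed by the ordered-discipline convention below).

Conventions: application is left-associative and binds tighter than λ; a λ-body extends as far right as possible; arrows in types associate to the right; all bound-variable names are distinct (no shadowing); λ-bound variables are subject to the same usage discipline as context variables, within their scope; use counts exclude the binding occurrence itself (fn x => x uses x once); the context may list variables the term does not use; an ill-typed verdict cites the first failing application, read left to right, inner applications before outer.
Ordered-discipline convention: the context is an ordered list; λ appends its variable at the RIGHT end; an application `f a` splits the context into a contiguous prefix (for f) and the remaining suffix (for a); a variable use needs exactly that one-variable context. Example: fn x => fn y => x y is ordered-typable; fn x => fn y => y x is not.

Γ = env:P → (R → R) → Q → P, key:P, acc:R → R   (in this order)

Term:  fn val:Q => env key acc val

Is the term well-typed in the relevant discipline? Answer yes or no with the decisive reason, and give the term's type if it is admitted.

yes — at least one use each (env, key, acc, val); term : Q → P
counts: env: 1; key: 1; acc: 1; val (λ-bound): 1
use order (left to right): env, key, acc, val
typing: well-typed — term : Q → P
per-discipline verdicts: ordered ✓; linear ✓; affine ✓; relevant ✓; unrestricted ✓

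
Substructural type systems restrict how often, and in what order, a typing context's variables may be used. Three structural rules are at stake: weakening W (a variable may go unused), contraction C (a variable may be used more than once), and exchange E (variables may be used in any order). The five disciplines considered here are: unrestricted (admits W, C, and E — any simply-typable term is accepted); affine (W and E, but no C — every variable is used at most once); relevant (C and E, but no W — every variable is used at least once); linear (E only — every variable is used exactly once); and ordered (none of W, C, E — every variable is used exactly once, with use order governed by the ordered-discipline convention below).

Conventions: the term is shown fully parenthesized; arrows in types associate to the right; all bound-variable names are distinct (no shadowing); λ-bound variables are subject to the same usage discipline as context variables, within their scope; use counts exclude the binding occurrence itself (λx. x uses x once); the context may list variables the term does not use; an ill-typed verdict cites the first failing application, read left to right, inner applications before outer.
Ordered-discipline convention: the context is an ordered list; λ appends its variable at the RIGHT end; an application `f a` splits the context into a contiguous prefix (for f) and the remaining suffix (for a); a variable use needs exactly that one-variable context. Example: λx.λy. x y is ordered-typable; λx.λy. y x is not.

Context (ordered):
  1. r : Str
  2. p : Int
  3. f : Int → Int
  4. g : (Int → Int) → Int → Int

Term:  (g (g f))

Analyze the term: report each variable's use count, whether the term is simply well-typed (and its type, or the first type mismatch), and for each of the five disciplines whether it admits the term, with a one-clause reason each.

variable uses: r=0; p=0; f=1; g=2
left-to-right use order: g, g, f
typing: well-typed — term : Int → Int
ordered ✗ (repeated use of g ×2; r, p left unused)
linear ✗ (repeated use of g ×2; r, p left unused)
affine ✗ (repeated use of g ×2)
relevant ✗ (r, p left unused)
unrestricted ✓ (well-typed at Int → Int; no restrictions here)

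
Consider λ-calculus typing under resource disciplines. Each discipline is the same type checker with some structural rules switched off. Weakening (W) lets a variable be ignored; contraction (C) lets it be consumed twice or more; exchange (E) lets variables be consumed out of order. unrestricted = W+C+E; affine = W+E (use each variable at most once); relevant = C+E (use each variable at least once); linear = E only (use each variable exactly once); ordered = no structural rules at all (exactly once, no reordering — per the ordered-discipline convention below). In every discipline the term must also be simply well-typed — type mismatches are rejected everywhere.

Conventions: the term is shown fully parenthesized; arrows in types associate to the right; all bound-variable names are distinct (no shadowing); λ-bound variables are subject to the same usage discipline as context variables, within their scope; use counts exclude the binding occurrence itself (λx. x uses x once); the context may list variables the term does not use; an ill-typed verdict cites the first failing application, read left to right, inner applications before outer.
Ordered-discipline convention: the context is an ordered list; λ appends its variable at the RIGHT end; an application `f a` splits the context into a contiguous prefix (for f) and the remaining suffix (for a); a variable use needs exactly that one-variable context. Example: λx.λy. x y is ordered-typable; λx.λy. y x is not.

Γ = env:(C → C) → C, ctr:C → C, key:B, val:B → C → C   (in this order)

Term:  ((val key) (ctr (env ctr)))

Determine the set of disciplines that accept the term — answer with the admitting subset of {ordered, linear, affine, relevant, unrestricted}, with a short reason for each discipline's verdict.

admitting disciplines: relevant, unrestricted
counts: env: 1×; ctr: 2×; key: 1×; val: 1×
uses in reading order: val, key, ctr, env, ctr
typing: well-typed — term : C
ordered: ✗ — uses contraction: ctr ×2
linear: ✗ — uses contraction: ctr ×2
affine: ✗ — uses contraction: ctr ×2
relevant: ✓ — at least one use each (env, ctr, key, val)
unrestricted: ✓ — simply typable at C; W, C, E all held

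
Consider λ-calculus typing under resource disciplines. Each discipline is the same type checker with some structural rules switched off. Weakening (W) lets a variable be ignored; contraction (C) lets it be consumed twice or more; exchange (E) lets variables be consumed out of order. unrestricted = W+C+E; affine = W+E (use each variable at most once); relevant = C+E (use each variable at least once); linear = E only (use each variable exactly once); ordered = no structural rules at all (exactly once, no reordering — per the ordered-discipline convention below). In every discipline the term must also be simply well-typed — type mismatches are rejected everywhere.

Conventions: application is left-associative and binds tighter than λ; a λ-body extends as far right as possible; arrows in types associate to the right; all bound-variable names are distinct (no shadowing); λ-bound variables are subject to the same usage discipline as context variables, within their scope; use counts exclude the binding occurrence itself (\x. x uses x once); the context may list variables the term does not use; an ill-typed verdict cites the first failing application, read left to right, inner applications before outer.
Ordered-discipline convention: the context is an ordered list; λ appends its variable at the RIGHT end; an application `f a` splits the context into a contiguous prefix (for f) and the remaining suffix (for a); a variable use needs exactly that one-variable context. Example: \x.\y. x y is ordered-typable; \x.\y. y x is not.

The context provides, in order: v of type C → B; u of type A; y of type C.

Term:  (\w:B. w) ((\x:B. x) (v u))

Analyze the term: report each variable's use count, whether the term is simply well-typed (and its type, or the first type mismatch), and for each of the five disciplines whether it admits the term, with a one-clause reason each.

usage: v: 1×; u: 1×; y: 0×; w (λ-bound): 1×; x (λ-bound): 1×
left-to-right use order: w, x, v, u
typing: ill-typed: an application expects C but receives A
ordered ✗ (the type mismatch rejects it)
linear ✗ (not simply typable)
affine ✗ (fails simple typing)
relevant ✗ (a type mismatch blocks all five)
unrestricted ✗ (the type mismatch rejects it)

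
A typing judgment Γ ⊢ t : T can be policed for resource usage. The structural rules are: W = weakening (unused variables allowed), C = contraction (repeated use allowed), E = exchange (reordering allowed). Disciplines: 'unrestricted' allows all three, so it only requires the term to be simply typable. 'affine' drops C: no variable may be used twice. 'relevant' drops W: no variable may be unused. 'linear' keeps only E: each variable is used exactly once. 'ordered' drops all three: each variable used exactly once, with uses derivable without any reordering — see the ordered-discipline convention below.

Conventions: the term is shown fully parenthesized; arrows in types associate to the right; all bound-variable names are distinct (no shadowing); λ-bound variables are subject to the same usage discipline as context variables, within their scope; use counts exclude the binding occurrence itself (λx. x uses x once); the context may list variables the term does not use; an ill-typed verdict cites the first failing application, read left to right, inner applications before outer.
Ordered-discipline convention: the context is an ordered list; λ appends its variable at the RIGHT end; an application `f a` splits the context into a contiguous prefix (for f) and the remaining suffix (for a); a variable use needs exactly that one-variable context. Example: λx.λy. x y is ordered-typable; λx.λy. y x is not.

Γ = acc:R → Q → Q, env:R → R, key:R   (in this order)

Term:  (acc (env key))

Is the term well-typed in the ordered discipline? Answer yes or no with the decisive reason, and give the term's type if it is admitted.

yes — acc, env, key: once each, no exchange needed; term : Q → Q
use counts: acc: 1×, env: 1×, key: 1×
order of uses: acc, env, key
typing: well-typed at Q → Q
per-discipline verdicts: ordered ✓ · linear ✓ · affine ✓ · relevant ✓ · unrestricted ✓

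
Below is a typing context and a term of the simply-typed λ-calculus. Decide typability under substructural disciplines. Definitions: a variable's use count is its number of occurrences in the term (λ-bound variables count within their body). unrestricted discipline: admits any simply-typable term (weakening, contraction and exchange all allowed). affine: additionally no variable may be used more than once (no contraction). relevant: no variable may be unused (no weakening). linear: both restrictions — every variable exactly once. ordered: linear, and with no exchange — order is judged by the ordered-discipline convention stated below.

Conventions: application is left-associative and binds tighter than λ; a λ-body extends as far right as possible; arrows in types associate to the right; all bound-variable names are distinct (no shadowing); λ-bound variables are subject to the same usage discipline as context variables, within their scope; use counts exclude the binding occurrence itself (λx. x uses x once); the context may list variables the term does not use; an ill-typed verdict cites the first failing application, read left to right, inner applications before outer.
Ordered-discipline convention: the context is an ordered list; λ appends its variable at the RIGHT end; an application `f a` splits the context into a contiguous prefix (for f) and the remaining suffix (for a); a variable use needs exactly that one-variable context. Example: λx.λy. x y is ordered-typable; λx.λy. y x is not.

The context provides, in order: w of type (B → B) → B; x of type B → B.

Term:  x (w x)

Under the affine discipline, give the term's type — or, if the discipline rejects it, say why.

not well-typed under affine — needs contraction — x ×2
use counts: w=1, x=2
order of uses: x, w, x
typing: well-typed — term : B
summary: ordered ✗ · linear ✗ · affine ✗ · relevant ✓ · unrestricted ✓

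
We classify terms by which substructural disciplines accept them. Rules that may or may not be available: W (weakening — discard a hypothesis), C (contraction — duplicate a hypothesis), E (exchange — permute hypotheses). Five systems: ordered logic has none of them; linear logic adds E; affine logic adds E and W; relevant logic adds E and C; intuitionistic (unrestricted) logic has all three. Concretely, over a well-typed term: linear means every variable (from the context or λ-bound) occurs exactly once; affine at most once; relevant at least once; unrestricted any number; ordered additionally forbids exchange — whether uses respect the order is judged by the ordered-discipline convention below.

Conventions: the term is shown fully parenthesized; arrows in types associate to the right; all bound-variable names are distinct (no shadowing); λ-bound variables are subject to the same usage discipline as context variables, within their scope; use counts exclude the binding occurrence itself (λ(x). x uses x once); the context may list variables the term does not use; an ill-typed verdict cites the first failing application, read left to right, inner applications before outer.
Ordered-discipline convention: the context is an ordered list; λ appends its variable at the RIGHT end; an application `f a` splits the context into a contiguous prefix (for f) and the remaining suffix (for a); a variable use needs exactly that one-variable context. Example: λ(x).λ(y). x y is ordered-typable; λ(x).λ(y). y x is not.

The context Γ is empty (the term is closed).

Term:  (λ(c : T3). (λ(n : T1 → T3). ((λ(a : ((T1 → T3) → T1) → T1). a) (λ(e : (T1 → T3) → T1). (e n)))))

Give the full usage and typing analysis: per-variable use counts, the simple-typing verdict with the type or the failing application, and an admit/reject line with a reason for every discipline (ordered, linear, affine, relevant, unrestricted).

usage: c (bound) ×0, n (bound) ×1, a (bound) ×1, e (bound) ×1
order of uses: a, e, n
typing: well-typed at T3 → (T1 → T3) → ((T1 → T3) → T1) → T1
ordered: ✗ — c never used (weakening)
linear: ✗ — c never used (weakening)
affine: ✓ — at most one use each (c, n, a, e)
relevant: ✗ — c never used (weakening)
unrestricted: ✓ — simply typable at T3 → (T1 → T3) → ((T1 → T3) → T1) → T1; W, C, E all held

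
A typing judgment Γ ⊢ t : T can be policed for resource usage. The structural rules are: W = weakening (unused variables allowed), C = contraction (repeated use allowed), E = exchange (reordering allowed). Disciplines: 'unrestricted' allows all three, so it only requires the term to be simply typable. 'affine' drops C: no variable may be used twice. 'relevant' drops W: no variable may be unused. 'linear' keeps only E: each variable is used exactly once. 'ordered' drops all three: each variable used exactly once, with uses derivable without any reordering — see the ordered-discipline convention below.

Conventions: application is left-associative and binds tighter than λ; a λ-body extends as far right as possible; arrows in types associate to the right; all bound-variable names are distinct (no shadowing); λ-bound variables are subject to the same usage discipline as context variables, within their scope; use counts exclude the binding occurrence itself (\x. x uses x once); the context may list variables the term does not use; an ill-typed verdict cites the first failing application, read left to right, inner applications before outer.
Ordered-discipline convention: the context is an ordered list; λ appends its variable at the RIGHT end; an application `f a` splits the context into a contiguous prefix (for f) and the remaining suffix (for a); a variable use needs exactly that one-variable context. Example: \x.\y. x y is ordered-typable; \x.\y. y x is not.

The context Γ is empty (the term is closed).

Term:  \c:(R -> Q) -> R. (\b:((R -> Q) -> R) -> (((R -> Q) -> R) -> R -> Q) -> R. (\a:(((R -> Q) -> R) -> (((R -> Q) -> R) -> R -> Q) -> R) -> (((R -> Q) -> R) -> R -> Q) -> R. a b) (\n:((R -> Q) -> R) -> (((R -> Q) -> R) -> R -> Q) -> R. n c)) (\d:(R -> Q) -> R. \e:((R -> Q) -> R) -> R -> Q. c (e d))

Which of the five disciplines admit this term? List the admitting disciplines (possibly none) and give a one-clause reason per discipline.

admitted in: relevant, unrestricted
usage: c (λ-bound): 2, b (λ-bound): 1, a (λ-bound): 1, n (λ-bound): 1, d (λ-bound): 1, e (λ-bound): 1
left-to-right use order: a, b, n, c, c, e, d
typing: ✓ — ((R -> Q) -> R) -> (((R -> Q) -> R) -> R -> Q) -> R
ordered: ✗, uses contraction: c ×2
linear: ✗, uses contraction: c ×2
affine: ✗, uses contraction: c ×2
relevant: ✓, c, b, a, n, d, e: all used, weakening unneeded
unrestricted: ✓, simply typable at ((R -> Q) -> R) -> (((R -> Q) -> R) -> R -> Q) -> R; W, C, E all held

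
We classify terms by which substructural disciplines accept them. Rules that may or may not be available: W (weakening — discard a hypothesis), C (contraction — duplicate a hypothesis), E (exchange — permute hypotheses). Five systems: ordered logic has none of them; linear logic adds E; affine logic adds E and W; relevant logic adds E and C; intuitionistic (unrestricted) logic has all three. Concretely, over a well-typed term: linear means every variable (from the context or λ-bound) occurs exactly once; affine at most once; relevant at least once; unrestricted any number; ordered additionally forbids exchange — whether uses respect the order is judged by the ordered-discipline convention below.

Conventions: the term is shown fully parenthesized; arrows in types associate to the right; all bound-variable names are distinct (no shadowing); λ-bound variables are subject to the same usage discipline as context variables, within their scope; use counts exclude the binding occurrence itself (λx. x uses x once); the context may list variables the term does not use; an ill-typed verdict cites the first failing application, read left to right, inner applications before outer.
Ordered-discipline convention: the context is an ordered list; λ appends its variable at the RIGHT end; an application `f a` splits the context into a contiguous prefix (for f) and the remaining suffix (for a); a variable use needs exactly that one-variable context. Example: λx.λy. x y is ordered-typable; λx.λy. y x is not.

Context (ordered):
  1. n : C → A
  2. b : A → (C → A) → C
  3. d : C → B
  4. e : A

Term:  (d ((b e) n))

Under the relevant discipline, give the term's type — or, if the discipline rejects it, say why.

term : B
variable uses: n: 1×; b: 1×; d: 1×; e: 1×
order of uses: d, b, e, n
typing: well-typed — term : B
summary: ordered ✗, linear ✓, affine ✓, relevant ✓, unrestricted ✓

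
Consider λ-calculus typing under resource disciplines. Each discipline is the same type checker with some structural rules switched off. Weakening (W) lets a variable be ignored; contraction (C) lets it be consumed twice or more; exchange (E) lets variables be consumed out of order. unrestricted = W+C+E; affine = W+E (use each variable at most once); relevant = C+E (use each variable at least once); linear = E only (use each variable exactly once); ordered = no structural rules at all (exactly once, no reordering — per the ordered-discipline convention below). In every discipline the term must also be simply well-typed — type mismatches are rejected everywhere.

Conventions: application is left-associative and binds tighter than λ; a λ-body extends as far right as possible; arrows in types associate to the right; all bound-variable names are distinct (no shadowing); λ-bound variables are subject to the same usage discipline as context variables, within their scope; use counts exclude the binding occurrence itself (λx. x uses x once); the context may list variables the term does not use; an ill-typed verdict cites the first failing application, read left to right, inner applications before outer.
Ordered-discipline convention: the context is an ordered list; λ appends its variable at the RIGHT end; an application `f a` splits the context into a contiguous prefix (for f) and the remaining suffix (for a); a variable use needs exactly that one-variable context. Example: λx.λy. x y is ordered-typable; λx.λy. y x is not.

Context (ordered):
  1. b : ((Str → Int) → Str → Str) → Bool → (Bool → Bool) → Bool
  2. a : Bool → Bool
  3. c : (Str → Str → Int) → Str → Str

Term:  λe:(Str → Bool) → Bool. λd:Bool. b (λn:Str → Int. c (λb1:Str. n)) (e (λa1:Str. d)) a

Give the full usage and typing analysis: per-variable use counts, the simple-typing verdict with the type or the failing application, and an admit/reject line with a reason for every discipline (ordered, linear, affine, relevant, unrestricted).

usage: b: 1×, a: 1×, c: 1×, e (bound): 1×, d (bound): 1×, n (bound): 1×, b1 (bound): 0×, a1 (bound): 0×
left-to-right use order: b, c, n, e, d, a
typing: the term checks, with type ((Str → Bool) → Bool) → Bool → Bool
ordered ✗ (unused: b1, a1 — weakening required)
linear ✗ (unused: b1, a1 — weakening required)
affine ✓ (b, a, c, e, d, n, b1, a1: no repeats, contraction unneeded)
relevant ✗ (unused: b1, a1 — weakening required)
unrestricted ✓ (typability at ((Str → Bool) → Bool) → Bool → Bool is all that's needed)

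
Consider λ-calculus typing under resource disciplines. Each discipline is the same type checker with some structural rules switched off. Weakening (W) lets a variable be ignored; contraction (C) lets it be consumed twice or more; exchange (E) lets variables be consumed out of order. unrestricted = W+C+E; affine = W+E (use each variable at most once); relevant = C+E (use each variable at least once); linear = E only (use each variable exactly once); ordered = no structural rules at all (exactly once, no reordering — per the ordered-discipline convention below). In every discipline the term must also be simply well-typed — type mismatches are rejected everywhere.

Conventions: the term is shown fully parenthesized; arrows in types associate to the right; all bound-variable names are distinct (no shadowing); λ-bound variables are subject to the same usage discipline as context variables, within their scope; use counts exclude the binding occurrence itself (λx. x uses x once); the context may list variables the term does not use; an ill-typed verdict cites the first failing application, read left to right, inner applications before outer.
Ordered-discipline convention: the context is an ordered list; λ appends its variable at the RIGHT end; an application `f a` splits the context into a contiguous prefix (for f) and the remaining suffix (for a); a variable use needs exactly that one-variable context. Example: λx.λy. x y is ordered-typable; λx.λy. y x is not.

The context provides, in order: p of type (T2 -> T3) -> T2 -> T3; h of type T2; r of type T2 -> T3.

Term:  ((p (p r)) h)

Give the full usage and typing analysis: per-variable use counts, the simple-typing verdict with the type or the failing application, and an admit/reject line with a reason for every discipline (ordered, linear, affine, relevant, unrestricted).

usage: p=2, h=1, r=1
order of uses: p, p, r, h
typing: well-typed at T3
ordered: ✗ — needs contraction — p ×2
linear: ✗ — needs contraction — p ×2
affine: ✗ — needs contraction — p ×2
relevant: ✓ — p, h, r: all used, weakening unneeded
unrestricted: ✓ — well-typed at T3; no restrictions here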